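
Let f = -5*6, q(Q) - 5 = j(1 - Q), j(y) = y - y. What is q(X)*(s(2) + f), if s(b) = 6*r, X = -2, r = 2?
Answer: -90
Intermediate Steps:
j(y) = 0
q(Q) = 5 (q(Q) = 5 + 0 = 5)
f = -30
s(b) = 12 (s(b) = 6*2 = 12)
q(X)*(s(2) + f) = 5*(12 - 30) = 5*(-18) = -90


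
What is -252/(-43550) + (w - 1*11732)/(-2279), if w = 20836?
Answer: -197952446/49625225 ≈ -3.9889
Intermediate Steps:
-252/(-43550) + (w - 1*11732)/(-2279) = -252/(-43550) + (20836 - 1*11732)/(-2279) = -252*(-1/43550) + (20836 - 11732)*(-1/2279) = 126/21775 + 9104*(-1/2279) = 126/21775 - 9104/2279 = -197952446/49625225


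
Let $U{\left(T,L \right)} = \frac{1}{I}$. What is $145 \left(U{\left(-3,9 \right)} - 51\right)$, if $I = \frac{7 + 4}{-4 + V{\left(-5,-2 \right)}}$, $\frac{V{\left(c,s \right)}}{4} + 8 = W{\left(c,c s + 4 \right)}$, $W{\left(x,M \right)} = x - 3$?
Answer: $- \frac{91205}{11} \approx -8291.4$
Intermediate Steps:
$W{\left(x,M \right)} = -3 + x$ ($W{\left(x,M \right)} = x - 3 = -3 + x$)
$V{\left(c,s \right)} = -44 + 4 c$ ($V{\left(c,s \right)} = -32 + 4 \left(-3 + c\right) = -32 + \left(-12 + 4 c\right) = -44 + 4 c$)
$I = - \frac{11}{68}$ ($I = \frac{7 + 4}{-4 + \left(-44 + 4 \left(-5\right)\right)} = \frac{11}{-4 - 64} = \frac{11}{-68} = 11 \left(- \frac{1}{68}\right) = - \frac{11}{68} \approx -0.16176$)
$U{\left(T,L \right)} = - \frac{68}{11}$ ($U{\left(T,L \right)} = \frac{1}{- \frac{11}{68}} = - \frac{68}{11}$)
$145 \left(U{\left(-3,9 \right)} - 51\right) = 145 \left(- \frac{68}{11} - 51\right) = 145 \left(- \frac{629}{11}\right) = - \frac{91205}{11}$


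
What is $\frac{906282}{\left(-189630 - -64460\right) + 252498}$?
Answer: $\frac{453141}{63664} \approx 7.1177$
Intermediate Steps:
$\frac{906282}{\left(-189630 - -64460\right) + 252498} = \frac{906282}{\left(-189630 + 64460\right) + 252498} = \frac{906282}{-125170 + 252498} = \frac{906282}{127328} = 906282 \cdot \frac{1}{127328} = \frac{453141}{63664}$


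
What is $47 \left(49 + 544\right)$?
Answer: $27871$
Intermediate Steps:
$47 \left(49 + 544\right) = 47 \cdot 593 = 27871$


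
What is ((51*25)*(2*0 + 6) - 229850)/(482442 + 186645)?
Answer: -222200/669087 ≈ -0.33209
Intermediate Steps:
((51*25)*(2*0 + 6) - 229850)/(482442 + 186645) = (1275*(0 + 6) - 229850)/669087 = (1275*6 - 229850)*(1/669087) = (7650 - 229850)*(1/669087) = -222200*1/669087 = -222200/669087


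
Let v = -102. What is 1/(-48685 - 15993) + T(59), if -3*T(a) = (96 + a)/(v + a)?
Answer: 10024961/8343462 ≈ 1.2015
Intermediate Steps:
T(a) = -(96 + a)/(3*(-102 + a))
1/(-48685 - 15993) + T(59) = 1/(-48685 - 15993) + (-96 - 1*59)/(3*(-102 + 59)) = 1/(-64678) + (1/3)*(-96 - 59)/(-43) = -1/64678 + (1/3)*(-1/43)*(-155) = -1/64678 + 155/129 = 10024961/8343462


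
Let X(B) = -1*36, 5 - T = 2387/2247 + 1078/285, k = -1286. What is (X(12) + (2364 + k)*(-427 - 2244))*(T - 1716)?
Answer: 2643198954852/535 ≈ 4.9406e+9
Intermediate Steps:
T = 1578/10165 (T = 5 - (2387/2247 + 1078/285) = 5 - (2387*(1/2247) + 1078*(1/285)) = 5 - (341/321 + 1078/285) = 5 - 1*49247/10165 = 5 - 49247/10165 = 1578/10165 ≈ 0.15524)
X(B) = -36
(X(12) + (2364 + k)*(-427 - 2244))*(T - 1716) = (-36 + (2364 - 1286)*(-427 - 2244))*(1578/10165 - 1716) = (-36 + 1078*(-2671))*(-17441562/10165) = (-36 - 2879338)*(-17441562/10165) = -2879374*(-17441562/10165) = 2643198954852/535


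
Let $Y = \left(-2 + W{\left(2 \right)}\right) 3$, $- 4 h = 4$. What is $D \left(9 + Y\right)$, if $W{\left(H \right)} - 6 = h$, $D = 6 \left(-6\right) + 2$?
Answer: $-612$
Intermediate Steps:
$h = -1$ ($h = \left(- \frac{1}{4}\right) 4 = -1$)
$D = -34$ ($D = -36 + 2 = -34$)
$W{\left(H \right)} = 5$ ($W{\left(H \right)} = 6 - 1 = 5$)
$Y = 9$ ($Y = \left(-2 + 5\right) 3 = 3 \cdot 3 = 9$)
$D \left(9 + Y\right) = - 34 \left(9 + 9\right) = \left(-34\right) 18 = -612$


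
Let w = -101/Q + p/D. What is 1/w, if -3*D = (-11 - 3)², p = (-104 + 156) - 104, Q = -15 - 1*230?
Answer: 245/296 ≈ 0.82770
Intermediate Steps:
Q = -245 (Q = -15 - 230 = -245)
p = -52 (p = 52 - 104 = -52)
D = -196/3 (D = -(-11 - 3)²/3 = -⅓*(-14)² = -⅓*196 = -196/3 ≈ -65.333)
w = 296/245 (w = -101/(-245) - 52/(-196/3) = -101*(-1/245) - 52*(-3/196) = 101/245 + 39/49 = 296/245 ≈ 1.2082)
1/w = 1/(296/245) = 245/296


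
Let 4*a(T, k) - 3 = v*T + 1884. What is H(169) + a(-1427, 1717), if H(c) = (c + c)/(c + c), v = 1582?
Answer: -2255623/4 ≈ -5.6391e+5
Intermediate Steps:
H(c) = 1 (H(c) = (2*c)/((2*c)) = (2*c)*(1/(2*c)) = 1)
a(T, k) = 1887/4 + 791*T/2 (a(T, k) = ¾ + (1582*T + 1884)/4 = ¾ + (1884 + 1582*T)/4 = ¾ + (471 + 791*T/2) = 1887/4 + 791*T/2)
H(169) + a(-1427, 1717) = 1 + (1887/4 + (791/2)*(-1427)) = 1 + (1887/4 - 1128757/2) = 1 - 2255627/4 = -2255623/4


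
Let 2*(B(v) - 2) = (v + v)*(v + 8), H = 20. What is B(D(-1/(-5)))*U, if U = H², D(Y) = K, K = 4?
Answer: 20000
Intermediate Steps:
D(Y) = 4
B(v) = 2 + v*(8 + v) (B(v) = 2 + ((v + v)*(v + 8))/2 = 2 + ((2*v)*(8 + v))/2 = 2 + (2*v*(8 + v))/2 = 2 + v*(8 + v))
U = 400 (U = 20² = 400)
B(D(-1/(-5)))*U = (2 + 4² + 8*4)*400 = (2 + 16 + 32)*400 = 50*400 = 20000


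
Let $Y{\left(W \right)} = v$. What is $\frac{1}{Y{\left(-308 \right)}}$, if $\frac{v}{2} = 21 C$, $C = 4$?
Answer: $\frac{1}{168} \approx 0.0059524$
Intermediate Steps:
$v = 168$ ($v = 2 \cdot 21 \cdot 4 = 2 \cdot 84 = 168$)
$Y{\left(W \right)} = 168$
$\frac{1}{Y{\left(-308 \right)}} = \frac{1}{168}$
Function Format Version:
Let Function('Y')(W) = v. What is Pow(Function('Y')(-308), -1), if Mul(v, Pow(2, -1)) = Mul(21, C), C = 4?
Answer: Rational(1, 168) ≈ 0.0059524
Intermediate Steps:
v = 168 (v = Mul(2, Mul(21, 4)) = Mul(2, 84) = 168)
Function('Y')(W) = 168
Pow(Function('Y')(-308), -1) = Pow(168, -1) = Rational(1, 168)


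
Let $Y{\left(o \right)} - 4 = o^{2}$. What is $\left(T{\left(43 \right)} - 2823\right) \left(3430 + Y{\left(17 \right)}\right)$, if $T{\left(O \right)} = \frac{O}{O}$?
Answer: $-10506306$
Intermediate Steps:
$T{\left(O \right)} = 1$
$Y{\left(o \right)} = 4 + o^{2}$
$\left(T{\left(43 \right)} - 2823\right) \left(3430 + Y{\left(17 \right)}\right) = \left(1 - 2823\right) \left(3430 + \left(4 + 17^{2}\right)\right) = - 2822 \left(3430 + \left(4 + 289\right)\right) = - 2822 \left(3430 + 293\right) = \left(-2822\right) 3723 = -10506306$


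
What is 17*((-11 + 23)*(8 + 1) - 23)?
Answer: 1445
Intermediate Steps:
17*((-11 + 23)*(8 + 1) - 23) = 17*(12*9 - 23) = 17*(108 - 23) = 17*85 = 1445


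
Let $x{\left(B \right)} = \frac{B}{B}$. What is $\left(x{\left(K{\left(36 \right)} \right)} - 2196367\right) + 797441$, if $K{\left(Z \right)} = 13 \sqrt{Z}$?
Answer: $-1398925$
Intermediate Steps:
$x{\left(B \right)} = 1$
$\left(x{\left(K{\left(36 \right)} \right)} - 2196367\right) + 797441 = \left(1 - 2196367\right) + 797441 = -2196366 + 797441 = -1398925$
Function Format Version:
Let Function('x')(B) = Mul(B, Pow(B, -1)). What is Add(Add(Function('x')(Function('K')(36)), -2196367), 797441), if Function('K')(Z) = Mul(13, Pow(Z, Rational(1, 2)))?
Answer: -1398925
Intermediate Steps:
Function('x')(B) = 1
Add(Add(Function('x')(Function('K')(36)), -2196367), 797441) = Add(Add(1, -2196367), 797441) = Add(-2196366, 797441) = -1398925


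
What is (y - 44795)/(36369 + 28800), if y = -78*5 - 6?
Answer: -45191/65169 ≈ -0.69344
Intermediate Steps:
y = -396 (y = -390 - 6 = -396)
(y - 44795)/(36369 + 28800) = (-396 - 44795)/(36369 + 28800) = -45191/65169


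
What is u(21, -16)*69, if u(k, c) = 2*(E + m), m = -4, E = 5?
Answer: 138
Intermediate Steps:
u(k, c) = 2 (u(k, c) = 2*(5 - 4) = 2*1 = 2)
u(21, -16)*69 = 2*69 = 138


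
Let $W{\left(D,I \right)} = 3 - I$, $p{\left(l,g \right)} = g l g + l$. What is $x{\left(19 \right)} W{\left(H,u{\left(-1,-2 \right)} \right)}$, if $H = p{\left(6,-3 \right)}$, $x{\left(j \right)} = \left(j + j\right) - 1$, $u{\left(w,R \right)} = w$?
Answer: $148$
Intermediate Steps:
$p{\left(l,g \right)} = l + l g^{2}$ ($p{\left(l,g \right)} = l g^{2} + l = l + l g^{2}$)
$x{\left(j \right)} = -1 + 2 j$ ($x{\left(j \right)} = 2 j - 1 = -1 + 2 j$)
$H = 60$ ($H = 6 \left(1 + \left(-3\right)^{2}\right) = 6 \left(1 + 9\right) = 6 \cdot 10 = 60$)
$x{\left(19 \right)} W{\left(H,u{\left(-1,-2 \right)} \right)} = \left(-1 + 2 \cdot 19\right) \left(3 - -1\right) = \left(-1 + 38\right) \left(3 + 1\right) = 37 \cdot 4 = 148$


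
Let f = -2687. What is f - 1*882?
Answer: -3569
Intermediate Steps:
f - 1*882 = -2687 - 1*882 = -2687 - 882 = -3569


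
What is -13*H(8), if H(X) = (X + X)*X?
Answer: -1664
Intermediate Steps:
H(X) = 2*X**2 (H(X) = (2*X)*X = 2*X**2)
-13*H(8) = -26*8**2 = -26*64 = -13*128 = -1664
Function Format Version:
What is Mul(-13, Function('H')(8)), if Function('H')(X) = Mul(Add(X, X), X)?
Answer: -1664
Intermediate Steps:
Function('H')(X) = Mul(2, Pow(X, 2)) (Function('H')(X) = Mul(Mul(2, X), X) = Mul(2, Pow(X, 2)))
Mul(-13, Function('H')(8)) = Mul(-13, Mul(2, Pow(8, 2))) = Mul(-13, Mul(2, 64)) = Mul(-13, 128) = -1664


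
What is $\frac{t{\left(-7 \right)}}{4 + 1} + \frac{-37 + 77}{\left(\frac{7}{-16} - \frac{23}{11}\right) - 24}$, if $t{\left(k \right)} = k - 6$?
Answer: $- \frac{95897}{23345} \approx -4.1078$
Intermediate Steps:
$t{\left(k \right)} = -6 + k$
$\frac{t{\left(-7 \right)}}{4 + 1} + \frac{-37 + 77}{\left(\frac{7}{-16} - \frac{23}{11}\right) - 24} = \frac{-6 - 7}{4 + 1} + \frac{-37 + 77}{\left(\frac{7}{-16} - \frac{23}{11}\right) - 24} = - \frac{13}{5} + \frac{40}{\left(7 \left(- \frac{1}{16}\right) - \frac{23}{11}\right) - 24} = \left(-13\right) \frac{1}{5} + \frac{40}{\left(- \frac{7}{16} - \frac{23}{11}\right) - 24} = - \frac{13}{5} + \frac{40}{- \frac{445}{176} - 24} = - \frac{13}{5} + \frac{40}{- \frac{4669}{176}} = - \frac{13}{5} + 40 \left(- \frac{176}{4669}\right) = - \frac{13}{5} - \frac{7040}{4669} = - \frac{95897}{23345}$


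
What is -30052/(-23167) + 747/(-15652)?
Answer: 453068155/362609884 ≈ 1.2495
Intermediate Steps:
-30052/(-23167) + 747/(-15652) = -30052*(-1/23167) + 747*(-1/15652) = 30052/23167 - 747/15652 = 453068155/362609884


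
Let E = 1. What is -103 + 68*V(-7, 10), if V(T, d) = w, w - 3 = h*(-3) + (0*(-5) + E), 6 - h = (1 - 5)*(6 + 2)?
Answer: -7583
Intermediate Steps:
h = 38 (h = 6 - (1 - 5)*(6 + 2) = 6 - (-4)*8 = 6 - 1*(-32) = 6 + 32 = 38)
w = -110 (w = 3 + (38*(-3) + (0*(-5) + 1)) = 3 + (-114 + (0 + 1)) = 3 + (-114 + 1) = 3 - 113 = -110)
V(T, d) = -110
-103 + 68*V(-7, 10) = -103 + 68*(-110) = -103 - 7480 = -7583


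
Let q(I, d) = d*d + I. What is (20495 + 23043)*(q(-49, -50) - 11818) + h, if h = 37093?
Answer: -407783353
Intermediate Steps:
q(I, d) = I + d**2 (q(I, d) = d**2 + I = I + d**2)
(20495 + 23043)*(q(-49, -50) - 11818) + h = (20495 + 23043)*((-49 + (-50)**2) - 11818) + 37093 = 43538*((-49 + 2500) - 11818) + 37093 = 43538*(2451 - 11818) + 37093 = 43538*(-9367) + 37093 = -407820446 + 37093 = -407783353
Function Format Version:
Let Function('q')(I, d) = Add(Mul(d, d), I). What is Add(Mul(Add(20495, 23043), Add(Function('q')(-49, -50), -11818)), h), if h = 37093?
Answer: -407783353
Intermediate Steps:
Function('q')(I, d) = Add(I, Pow(d, 2)) (Function('q')(I, d) = Add(Pow(d, 2), I) = Add(I, Pow(d, 2)))
Add(Mul(Add(20495, 23043), Add(Function('q')(-49, -50), -11818)), h) = Add(Mul(Add(20495, 23043), Add(Add(-49, Pow(-50, 2)), -11818)), 37093) = Add(Mul(43538, Add(Add(-49, 2500), -11818)), 37093) = Add(Mul(43538, Add(2451, -11818)), 37093) = Add(Mul(43538, -9367), 37093) = Add(-407820446, 37093) = -407783353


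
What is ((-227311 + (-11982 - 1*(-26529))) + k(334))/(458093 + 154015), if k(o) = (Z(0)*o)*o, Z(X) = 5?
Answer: 12322/21861 ≈ 0.56365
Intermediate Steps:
k(o) = 5*o**2 (k(o) = (5*o)*o = 5*o**2)
((-227311 + (-11982 - 1*(-26529))) + k(334))/(458093 + 154015) = ((-227311 + (-11982 - 1*(-26529))) + 5*334**2)/(458093 + 154015) = ((-227311 + (-11982 + 26529)) + 5*111556)/612108 = ((-227311 + 14547) + 557780)*(1/612108) = (-212764 + 557780)*(1/612108) = 345016*(1/612108) = 12322/21861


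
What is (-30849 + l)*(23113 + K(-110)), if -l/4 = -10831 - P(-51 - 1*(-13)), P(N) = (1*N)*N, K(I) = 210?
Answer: 425668073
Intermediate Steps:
P(N) = N**2 (P(N) = N*N = N**2)
l = 49100 (l = -4*(-10831 - (-51 - 1*(-13))**2) = -4*(-10831 - (-51 + 13)**2) = -4*(-10831 - 1*(-38)**2) = -4*(-10831 - 1*1444) = -4*(-10831 - 1444) = -4*(-12275) = 49100)
(-30849 + l)*(23113 + K(-110)) = (-30849 + 49100)*(23113 + 210) = 18251*23323 = 425668073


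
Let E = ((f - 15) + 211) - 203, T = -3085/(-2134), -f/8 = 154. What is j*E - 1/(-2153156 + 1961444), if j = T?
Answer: -366391825573/204556704 ≈ -1791.2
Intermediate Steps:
f = -1232 (f = -8*154 = -1232)
T = 3085/2134 (T = -3085*(-1/2134) = 3085/2134 ≈ 1.4456)
j = 3085/2134 ≈ 1.4456
E = -1239 (E = ((-1232 - 15) + 211) - 203 = (-1247 + 211) - 203 = -1036 - 203 = -1239)
j*E - 1/(-2153156 + 1961444) = (3085/2134)*(-1239) - 1/(-2153156 + 1961444) = -3822315/2134 - 1/(-191712) = -3822315/2134 - 1*(-1/191712) = -3822315/2134 + 1/191712 = -366391825573/204556704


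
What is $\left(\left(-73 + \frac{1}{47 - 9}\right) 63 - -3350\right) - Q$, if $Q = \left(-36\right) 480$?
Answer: $\frac{609241}{38} \approx 16033.0$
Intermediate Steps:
$Q = -17280$
$\left(\left(-73 + \frac{1}{47 - 9}\right) 63 - -3350\right) - Q = \left(\left(-73 + \frac{1}{47 - 9}\right) 63 - -3350\right) - -17280 = \left(\left(-73 + \frac{1}{38}\right) 63 + 3350\right) + 17280 = \left(\left(- \frac{2773}{38}\right) 63 + 3350\right) + 17280 = \left(- \frac{174699}{38} + 3350\right) + 17280 = - \frac{47399}{38} + 17280 = \frac{609241}{38}$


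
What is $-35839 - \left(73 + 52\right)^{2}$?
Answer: $-51464$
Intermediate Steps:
$-35839 - \left(73 + 52\right)^{2} = -35839 - 125^{2} = -35839 - 15625 = -51464$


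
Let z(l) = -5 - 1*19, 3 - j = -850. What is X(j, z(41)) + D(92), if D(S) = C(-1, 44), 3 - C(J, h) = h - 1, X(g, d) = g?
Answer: 813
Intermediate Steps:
j = 853 (j = 3 - 1*(-850) = 3 + 850 = 853)
z(l) = -24 (z(l) = -5 - 19 = -24)
C(J, h) = 4 - h (C(J, h) = 3 - (h - 1) = 3 - (-1 + h) = 3 + (1 - h) = 4 - h)
D(S) = -40 (D(S) = 4 - 1*44 = 4 - 44 = -40)
X(j, z(41)) + D(92) = 853 - 40 = 813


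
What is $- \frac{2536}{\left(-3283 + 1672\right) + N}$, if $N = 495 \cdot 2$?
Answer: $\frac{2536}{621} \approx 4.0837$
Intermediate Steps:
$N = 990$
$- \frac{2536}{\left(-3283 + 1672\right) + N} = - \frac{2536}{\left(-3283 + 1672\right) + 990} = - \frac{2536}{-1611 + 990} = - \frac{2536}{-621} = \left(-2536\right) \left(- \frac{1}{621}\right) = \frac{2536}{621}$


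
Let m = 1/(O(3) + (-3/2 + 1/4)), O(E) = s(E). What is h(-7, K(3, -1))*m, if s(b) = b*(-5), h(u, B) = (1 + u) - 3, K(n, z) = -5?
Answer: 36/65 ≈ 0.55385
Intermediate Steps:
h(u, B) = -2 + u
s(b) = -5*b
O(E) = -5*E
m = -4/65 (m = 1/(-5*3 + (-3/2 + 1/4)) = 1/(-15 + (-3*1/2 + 1*(1/4))) = 1/(-15 + (-3/2 + 1/4)) = 1/(-15 - 5/4) = 1/(-65/4) = -4/65 ≈ -0.061538)
h(-7, K(3, -1))*m = (-2 - 7)*(-4/65) = -9*(-4/65) = 36/65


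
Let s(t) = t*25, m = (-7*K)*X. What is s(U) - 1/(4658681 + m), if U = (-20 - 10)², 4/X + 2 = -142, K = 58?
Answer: 1886770372482/83856461 ≈ 22500.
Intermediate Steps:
X = -1/36 (X = 4/(-2 - 142) = 4/(-144) = 4*(-1/144) = -1/36 ≈ -0.027778)
m = 203/18 (m = -7*58*(-1/36) = -406*(-1/36) = 203/18 ≈ 11.278)
U = 900 (U = (-30)² = 900)
s(t) = 25*t
s(U) - 1/(4658681 + m) = 25*900 - 1/(4658681 + 203/18) = 22500 - 1/83856461/18 = 22500 - 1*18/83856461 = 22500 - 18/83856461 = 1886770372482/83856461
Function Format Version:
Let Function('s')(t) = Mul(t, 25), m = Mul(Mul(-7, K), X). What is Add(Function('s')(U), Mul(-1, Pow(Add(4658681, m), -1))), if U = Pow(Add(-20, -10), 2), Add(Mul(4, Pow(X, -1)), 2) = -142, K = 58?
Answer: Rational(1886770372482, 83856461) ≈ 22500.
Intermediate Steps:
X = Rational(-1, 36) (X = Mul(4, Pow(Add(-2, -142), -1)) = Mul(4, Pow(-144, -1)) = Mul(4, Rational(-1, 144)) = Rational(-1, 36) ≈ -0.027778)
m = Rational(203, 18) (m = Mul(Mul(-7, 58), Rational(-1, 36)) = Mul(-406, Rational(-1, 36)) = Rational(203, 18) ≈ 11.278)
U = 900 (U = Pow(-30, 2) = 900)
Function('s')(t) = Mul(25, t)
Add(Function('s')(U), Mul(-1, Pow(Add(4658681, m), -1))) = Add(Mul(25, 900), Mul(-1, Pow(Add(4658681, Rational(203, 18)), -1))) = Add(22500, Mul(-1, Pow(Rational(83856461, 18), -1))) = Add(22500, Mul(-1, Rational(18, 83856461))) = Add(22500, Rational(-18, 83856461)) = Rational(1886770372482, 83856461)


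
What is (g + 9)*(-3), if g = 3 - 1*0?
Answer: -36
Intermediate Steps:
g = 3 (g = 3 + 0 = 3)
(g + 9)*(-3) = (3 + 9)*(-3) = 12*(-3) = -36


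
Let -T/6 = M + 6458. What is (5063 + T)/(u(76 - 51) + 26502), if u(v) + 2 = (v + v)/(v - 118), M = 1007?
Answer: -3694611/2464450 ≈ -1.4992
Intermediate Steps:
T = -44790 (T = -6*(1007 + 6458) = -6*7465 = -44790)
u(v) = -2 + 2*v/(-118 + v) (u(v) = -2 + (v + v)/(v - 118) = -2 + (2*v)/(-118 + v) = -2 + 2*v/(-118 + v))
(5063 + T)/(u(76 - 51) + 26502) = (5063 - 44790)/(236/(-118 + (76 - 51)) + 26502) = -39727/(236/(-118 + 25) + 26502) = -39727/(236/(-93) + 26502) = -39727/(236*(-1/93) + 26502) = -39727/(-236/93 + 26502) = -39727/2464450/93 = -39727*93/2464450 = -3694611/2464450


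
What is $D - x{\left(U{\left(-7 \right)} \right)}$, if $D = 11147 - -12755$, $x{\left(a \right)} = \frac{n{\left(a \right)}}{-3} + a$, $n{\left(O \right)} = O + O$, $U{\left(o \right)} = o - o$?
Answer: $23902$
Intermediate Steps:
$U{\left(o \right)} = 0$
$n{\left(O \right)} = 2 O$
$x{\left(a \right)} = \frac{a}{3}$ ($x{\left(a \right)} = \frac{2 a}{-3} + a = 2 a \left(- \frac{1}{3}\right) + a = - \frac{2 a}{3} + a = \frac{a}{3}$)
$D = 23902$ ($D = 11147 + 12755 = 23902$)
$D - x{\left(U{\left(-7 \right)} \right)} = 23902 - \frac{1}{3} \cdot 0 = 23902 - 0 = 23902 + 0 = 23902$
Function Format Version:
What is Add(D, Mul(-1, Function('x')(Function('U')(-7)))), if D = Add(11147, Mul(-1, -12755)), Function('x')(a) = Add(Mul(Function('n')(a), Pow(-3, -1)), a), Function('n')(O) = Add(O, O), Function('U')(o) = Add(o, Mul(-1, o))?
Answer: 23902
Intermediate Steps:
Function('U')(o) = 0
Function('n')(O) = Mul(2, O)
Function('x')(a) = Mul(Rational(1, 3), a) (Function('x')(a) = Add(Mul(Mul(2, a), Pow(-3, -1)), a) = Add(Mul(Mul(2, a), Rational(-1, 3)), a) = Add(Mul(Rational(-2, 3), a), a) = Mul(Rational(1, 3), a))
D = 23902 (D = Add(11147, 12755) = 23902)
Add(D, Mul(-1, Function('x')(Function('U')(-7)))) = Add(23902, Mul(-1, Mul(Rational(1, 3), 0))) = Add(23902, Mul(-1, 0)) = Add(23902, 0) = 23902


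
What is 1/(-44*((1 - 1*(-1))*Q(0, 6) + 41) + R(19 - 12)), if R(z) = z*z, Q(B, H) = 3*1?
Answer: -1/2019 ≈ -0.00049530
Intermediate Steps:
Q(B, H) = 3
R(z) = z**2
1/(-44*((1 - 1*(-1))*Q(0, 6) + 41) + R(19 - 12)) = 1/(-44*((1 - 1*(-1))*3 + 41) + (19 - 12)**2) = 1/(-44*((1 + 1)*3 + 41) + 7**2) = 1/(-44*(2*3 + 41) + 49) = 1/(-44*(6 + 41) + 49) = 1/(-44*47 + 49) = 1/(-2068 + 49) = 1/(-2019) = -1/2019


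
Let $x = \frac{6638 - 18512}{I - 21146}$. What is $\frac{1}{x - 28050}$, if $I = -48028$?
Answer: $- \frac{11529}{323386471} \approx -3.5651 \cdot 10^{-5}$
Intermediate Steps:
$x = \frac{1979}{11529}$ ($x = \frac{6638 - 18512}{-48028 - 21146} = - \frac{11874}{-69174} = \left(-11874\right) \left(- \frac{1}{69174}\right) = \frac{1979}{11529} \approx 0.17165$)
$\frac{1}{x - 28050} = \frac{1}{\frac{1979}{11529} - 28050} = \frac{1}{- \frac{323386471}{11529}} = - \frac{11529}{323386471}$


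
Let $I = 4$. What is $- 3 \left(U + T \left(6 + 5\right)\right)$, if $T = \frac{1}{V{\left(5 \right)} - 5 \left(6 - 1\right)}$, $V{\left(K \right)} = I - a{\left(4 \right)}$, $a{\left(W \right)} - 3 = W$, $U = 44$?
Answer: $- \frac{3663}{28} \approx -130.82$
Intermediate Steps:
$a{\left(W \right)} = 3 + W$
$V{\left(K \right)} = -3$ ($V{\left(K \right)} = 4 - \left(3 + 4\right) = 4 - 7 = -3$)
$T = - \frac{1}{28}$ ($T = \frac{1}{-3 - 5 \left(6 - 1\right)} = \frac{1}{-3 - 25} = \frac{1}{-28} = - \frac{1}{28} \approx -0.035714$)
$- 3 \left(U + T \left(6 + 5\right)\right) = - 3 \left(44 - \frac{6 + 5}{28}\right) = - 3 \left(44 - \frac{11}{28}\right) = \left(-3\right) \frac{1221}{28} = - \frac{3663}{28}$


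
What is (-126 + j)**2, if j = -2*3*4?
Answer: 22500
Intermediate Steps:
j = -24 (j = -6*4 = -24)
(-126 + j)**2 = (-126 - 24)**2 = (-150)**2 = 22500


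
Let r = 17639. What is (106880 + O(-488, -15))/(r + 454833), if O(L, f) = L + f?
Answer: 1803/8008 ≈ 0.22515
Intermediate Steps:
(106880 + O(-488, -15))/(r + 454833) = (106880 + (-488 - 15))/(17639 + 454833) = (106880 - 503)/472472 = 106377*(1/472472) = 1803/8008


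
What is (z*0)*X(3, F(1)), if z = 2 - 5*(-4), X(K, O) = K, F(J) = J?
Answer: 0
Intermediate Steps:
z = 22 (z = 2 + 20 = 22)
(z*0)*X(3, F(1)) = (22*0)*3 = 0*3 = 0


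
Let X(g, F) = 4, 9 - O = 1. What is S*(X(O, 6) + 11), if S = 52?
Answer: 780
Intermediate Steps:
O = 8 (O = 9 - 1*1 = 9 - 1 = 8)
S*(X(O, 6) + 11) = 52*(4 + 11) = 52*15 = 780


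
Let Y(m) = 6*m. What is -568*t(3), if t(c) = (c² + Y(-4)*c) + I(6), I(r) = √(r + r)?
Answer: 35784 - 1136*√3 ≈ 33816.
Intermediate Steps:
I(r) = √2*√r (I(r) = √(2*r) = √2*√r)
t(c) = c² - 24*c + 2*√3 (t(c) = (c² + (6*(-4))*c) + √2*√6 = (c² - 24*c) + 2*√3 = c² - 24*c + 2*√3)
-568*t(3) = -568*(3² - 24*3 + 2*√3) = -568*(9 - 72 + 2*√3) = -568*(-63 + 2*√3) = 35784 - 1136*√3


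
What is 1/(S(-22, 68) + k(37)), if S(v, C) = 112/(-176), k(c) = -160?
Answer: -11/1767 ≈ -0.0062252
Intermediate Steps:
S(v, C) = -7/11 (S(v, C) = 112*(-1/176) = -7/11)
1/(S(-22, 68) + k(37)) = 1/(-7/11 - 160) = 1/(-1767/11) = -11/1767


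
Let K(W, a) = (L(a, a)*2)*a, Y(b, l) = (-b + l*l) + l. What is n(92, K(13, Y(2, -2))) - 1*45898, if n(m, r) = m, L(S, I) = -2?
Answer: -45806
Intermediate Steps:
Y(b, l) = l + l² - b (Y(b, l) = (-b + l²) + l = (l² - b) + l = l + l² - b)
K(W, a) = -4*a (K(W, a) = (-2*2)*a = -4*a)
n(92, K(13, Y(2, -2))) - 1*45898 = 92 - 1*45898 = 92 - 45898 = -45806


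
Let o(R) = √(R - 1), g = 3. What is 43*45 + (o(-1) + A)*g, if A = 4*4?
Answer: 1983 + 3*I*√2 ≈ 1983.0 + 4.2426*I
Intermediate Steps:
A = 16
o(R) = √(-1 + R)
43*45 + (o(-1) + A)*g = 43*45 + (√(-1 - 1) + 16)*3 = 1935 + (√(-2) + 16)*3 = 1935 + (I*√2 + 16)*3 = 1935 + (16 + I*√2)*3 = 1935 + (48 + 3*I*√2) = 1983 + 3*I*√2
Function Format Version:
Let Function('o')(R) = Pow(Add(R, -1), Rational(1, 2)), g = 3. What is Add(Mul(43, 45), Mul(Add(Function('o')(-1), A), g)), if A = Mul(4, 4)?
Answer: Add(1983, Mul(3, I, Pow(2, Rational(1, 2)))) ≈ Add(1983.0, Mul(4.2426, I))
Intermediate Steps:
A = 16
Function('o')(R) = Pow(Add(-1, R), Rational(1, 2))
Add(Mul(43, 45), Mul(Add(Function('o')(-1), A), g)) = Add(Mul(43, 45), Mul(Add(Pow(Add(-1, -1), Rational(1, 2)), 16), 3)) = Add(1935, Mul(Add(Pow(-2, Rational(1, 2)), 16), 3)) = Add(1935, Mul(Add(Mul(I, Pow(2, Rational(1, 2))), 16), 3)) = Add(1935, Mul(Add(16, Mul(I, Pow(2, Rational(1, 2)))), 3)) = Add(1935, Add(48, Mul(3, I, Pow(2, Rational(1, 2))))) = Add(1983, Mul(3, I, Pow(2, Rational(1, 2))))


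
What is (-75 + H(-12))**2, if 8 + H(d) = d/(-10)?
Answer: 167281/25 ≈ 6691.2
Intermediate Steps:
H(d) = -8 - d/10 (H(d) = -8 + d/(-10) = -8 + d*(-1/10) = -8 - d/10)
(-75 + H(-12))**2 = (-75 + (-8 - 1/10*(-12)))**2 = (-75 + (-8 + 6/5))**2 = (-75 - 34/5)**2 = (-409/5)**2 = 167281/25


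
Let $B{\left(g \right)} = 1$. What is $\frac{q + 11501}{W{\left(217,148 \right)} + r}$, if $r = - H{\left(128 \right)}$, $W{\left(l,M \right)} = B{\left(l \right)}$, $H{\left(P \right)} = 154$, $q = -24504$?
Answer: $\frac{13003}{153} \approx 84.987$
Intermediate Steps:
$W{\left(l,M \right)} = 1$
$r = -154$ ($r = \left(-1\right) 154 = -154$)
$\frac{q + 11501}{W{\left(217,148 \right)} + r} = \frac{-24504 + 11501}{1 - 154} = - \frac{13003}{-153} = \left(-13003\right) \left(- \frac{1}{153}\right) = \frac{13003}{153}$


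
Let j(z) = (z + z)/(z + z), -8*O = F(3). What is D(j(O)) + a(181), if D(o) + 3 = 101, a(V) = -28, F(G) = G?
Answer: 70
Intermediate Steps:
O = -3/8 (O = -1/8*3 = -3/8 ≈ -0.37500)
j(z) = 1 (j(z) = (2*z)/((2*z)) = (2*z)*(1/(2*z)) = 1)
D(o) = 98 (D(o) = -3 + 101 = 98)
D(j(O)) + a(181) = 98 - 28 = 70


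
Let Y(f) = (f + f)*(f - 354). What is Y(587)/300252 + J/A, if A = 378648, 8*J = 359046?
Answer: 4335246895/4210734048 ≈ 1.0296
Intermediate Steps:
J = 179523/4 (J = (⅛)*359046 = 179523/4 ≈ 44881.)
Y(f) = 2*f*(-354 + f) (Y(f) = (2*f)*(-354 + f) = 2*f*(-354 + f))
Y(587)/300252 + J/A = (2*587*(-354 + 587))/300252 + (179523/4)/378648 = (2*587*233)*(1/300252) + (179523/4)*(1/378648) = 273542*(1/300252) + 6649/56096 = 136771/150126 + 6649/56096 = 4335246895/4210734048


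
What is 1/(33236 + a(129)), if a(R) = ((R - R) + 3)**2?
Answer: 1/33245 ≈ 3.0080e-5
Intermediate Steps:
a(R) = 9 (a(R) = (0 + 3)**2 = 3**2 = 9)
1/(33236 + a(129)) = 1/(33236 + 9) = 1/33245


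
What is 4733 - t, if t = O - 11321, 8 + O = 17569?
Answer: -1507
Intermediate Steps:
O = 17561 (O = -8 + 17569 = 17561)
t = 6240 (t = 17561 - 11321 = 6240)
4733 - t = 4733 - 1*6240 = 4733 - 6240 = -1507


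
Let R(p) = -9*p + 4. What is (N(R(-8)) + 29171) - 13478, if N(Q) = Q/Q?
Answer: 15694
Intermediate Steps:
R(p) = 4 - 9*p
N(Q) = 1
(N(R(-8)) + 29171) - 13478 = (1 + 29171) - 13478 = 29172 - 13478 = 15694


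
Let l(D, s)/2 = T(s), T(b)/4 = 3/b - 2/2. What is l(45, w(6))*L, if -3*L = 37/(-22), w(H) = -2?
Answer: -370/33 ≈ -11.212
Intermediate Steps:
T(b) = -4 + 12/b (T(b) = 4*(3/b - 2/2) = 4*(3/b - 2*1/2) = 4*(3/b - 1) = 4*(-1 + 3/b) = -4 + 12/b)
l(D, s) = -8 + 24/s (l(D, s) = 2*(-4 + 12/s) = -8 + 24/s)
L = 37/66 (L = -37/(3*(-22)) = -37*(-1)/(3*22) = -1/3*(-37/22) = 37/66 ≈ 0.56061)
l(45, w(6))*L = (-8 + 24/(-2))*(37/66) = (-8 + 24*(-1/2))*(37/66) = (-8 - 12)*(37/66) = -20*37/66 = -370/33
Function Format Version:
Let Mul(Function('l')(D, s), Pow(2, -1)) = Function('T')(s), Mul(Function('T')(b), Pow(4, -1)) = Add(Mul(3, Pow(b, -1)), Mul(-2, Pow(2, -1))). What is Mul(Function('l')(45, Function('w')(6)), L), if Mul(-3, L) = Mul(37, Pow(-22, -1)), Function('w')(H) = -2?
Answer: Rational(-370, 33) ≈ -11.212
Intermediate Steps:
Function('T')(b) = Add(-4, Mul(12, Pow(b, -1))) (Function('T')(b) = Mul(4, Add(Mul(3, Pow(b, -1)), Mul(-2, Pow(2, -1)))) = Mul(4, Add(Mul(3, Pow(b, -1)), Mul(-2, Rational(1, 2)))) = Mul(4, Add(Mul(3, Pow(b, -1)), -1)) = Mul(4, Add(-1, Mul(3, Pow(b, -1)))) = Add(-4, Mul(12, Pow(b, -1))))
Function('l')(D, s) = Add(-8, Mul(24, Pow(s, -1))) (Function('l')(D, s) = Mul(2, Add(-4, Mul(12, Pow(s, -1)))) = Add(-8, Mul(24, Pow(s, -1))))
L = Rational(37, 66) (L = Mul(Rational(-1, 3), Mul(37, Pow(-22, -1))) = Mul(Rational(-1, 3), Mul(37, Rational(-1, 22))) = Mul(Rational(-1, 3), Rational(-37, 22)) = Rational(37, 66) ≈ 0.56061)
Mul(Function('l')(45, Function('w')(6)), L) = Mul(Add(-8, Mul(24, Pow(-2, -1))), Rational(37, 66)) = Mul(Add(-8, Mul(24, Rational(-1, 2))), Rational(37, 66)) = Mul(Add(-8, -12), Rational(37, 66)) = Mul(-20, Rational(37, 66)) = Rational(-370, 33)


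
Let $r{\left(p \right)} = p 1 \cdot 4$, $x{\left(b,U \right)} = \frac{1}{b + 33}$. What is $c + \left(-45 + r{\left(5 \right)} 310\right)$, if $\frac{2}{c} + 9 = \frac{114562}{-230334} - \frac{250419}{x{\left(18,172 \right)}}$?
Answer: $\frac{9053028493059751}{1470841347407} \approx 6155.0$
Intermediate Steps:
$x{\left(b,U \right)} = \frac{1}{33 + b}$
$r{\left(p \right)} = 4 p$ ($r{\left(p \right)} = p 4 = 4 p$)
$c = - \frac{230334}{1470841347407}$ ($c = \frac{2}{-9 + \left(\frac{114562}{-230334} - \frac{250419}{\frac{1}{33 + 18}}\right)} = \frac{2}{-9 + \left(114562 \left(- \frac{1}{230334}\right) - \frac{250419}{\frac{1}{51}}\right)} = \frac{2}{-9 - \left(\frac{57281}{115167} + 250419 \frac{1}{\frac{1}{51}}\right)} = \frac{2}{-9 - \frac{1470840310904}{115167}} = \frac{2}{- \frac{1470841347407}{115167}} = 2 \left(- \frac{115167}{1470841347407}\right) = - \frac{230334}{1470841347407} \approx -1.566 \cdot 10^{-7}$)
$c + \left(-45 + r{\left(5 \right)} 310\right) = - \frac{230334}{1470841347407} - \left(45 - 4 \cdot 5 \cdot 310\right) = - \frac{230334}{1470841347407} + \left(-45 + 20 \cdot 310\right) = - \frac{230334}{1470841347407} + \left(-45 + 6200\right) = - \frac{230334}{1470841347407} + 6155 = \frac{9053028493059751}{1470841347407}$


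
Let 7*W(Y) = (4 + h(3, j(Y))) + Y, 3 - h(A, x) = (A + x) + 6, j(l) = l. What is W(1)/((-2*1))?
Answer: ⅐ ≈ 0.14286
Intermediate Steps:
h(A, x) = -3 - A - x (h(A, x) = 3 - ((A + x) + 6) = 3 - (6 + A + x) = 3 + (-6 - A - x) = -3 - A - x)
W(Y) = -2/7 (W(Y) = ((4 + (-3 - 1*3 - Y)) + Y)/7 = ((4 + (-3 - 3 - Y)) + Y)/7 = ((4 + (-6 - Y)) + Y)/7 = ((-2 - Y) + Y)/7 = (⅐)*(-2) = -2/7)
W(1)/((-2*1)) = -2/(7*((-2*1))) = -2/7/(-2) = -2/7*(-½) = ⅐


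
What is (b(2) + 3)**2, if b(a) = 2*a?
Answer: 49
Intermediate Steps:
(b(2) + 3)**2 = (2*2 + 3)**2 = (4 + 3)**2 = 7**2 = 49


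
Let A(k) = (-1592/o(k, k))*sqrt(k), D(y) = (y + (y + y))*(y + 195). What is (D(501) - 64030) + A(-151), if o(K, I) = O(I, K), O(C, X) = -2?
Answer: 982058 + 796*I*sqrt(151) ≈ 9.8206e+5 + 9781.4*I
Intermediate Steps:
o(K, I) = -2
D(y) = 3*y*(195 + y) (D(y) = (y + 2*y)*(195 + y) = (3*y)*(195 + y) = 3*y*(195 + y))
A(k) = 796*sqrt(k) (A(k) = (-1592/(-2))*sqrt(k) = (-1592*(-1/2))*sqrt(k) = 796*sqrt(k))
(D(501) - 64030) + A(-151) = (3*501*(195 + 501) - 64030) + 796*sqrt(-151) = (3*501*696 - 64030) + 796*(I*sqrt(151)) = (1046088 - 64030) + 796*I*sqrt(151) = 982058 + 796*I*sqrt(151)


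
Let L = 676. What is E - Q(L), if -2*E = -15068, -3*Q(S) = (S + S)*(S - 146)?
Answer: 739162/3 ≈ 2.4639e+5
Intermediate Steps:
Q(S) = -2*S*(-146 + S)/3 (Q(S) = -(S + S)*(S - 146)/3 = -2*S*(-146 + S)/3)
E = 7534 (E = -½*(-15068) = 7534)
E - Q(L) = 7534 - 2*676*(146 - 1*676)/3 = 7534 - 2*676*(146 - 676)/3 = 7534 - 2*676*(-530)/3 = 7534 - 1*(-716560/3) = 7534 + 716560/3 = 739162/3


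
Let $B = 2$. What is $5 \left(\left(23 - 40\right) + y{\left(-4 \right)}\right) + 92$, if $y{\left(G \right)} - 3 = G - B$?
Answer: $-8$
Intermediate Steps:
$y{\left(G \right)} = 1 + G$ ($y{\left(G \right)} = 3 + \left(G - 2\right) = 3 + \left(-2 + G\right) = 1 + G$)
$5 \left(\left(23 - 40\right) + y{\left(-4 \right)}\right) + 92 = 5 \left(\left(23 - 40\right) + \left(1 - 4\right)\right) + 92 = 5 \left(-17 - 3\right) + 92 = 5 \left(-20\right) + 92 = -100 + 92 = -8$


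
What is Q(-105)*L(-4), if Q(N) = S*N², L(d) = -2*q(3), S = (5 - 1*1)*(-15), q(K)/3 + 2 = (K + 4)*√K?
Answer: -7938000 + 27783000*√3 ≈ 4.0184e+7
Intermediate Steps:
q(K) = -6 + 3*√K*(4 + K) (q(K) = -6 + 3*((K + 4)*√K) = -6 + 3*((4 + K)*√K) = -6 + 3*(√K*(4 + K)) = -6 + 3*√K*(4 + K))
S = -60 (S = (5 - 1)*(-15) = 4*(-15) = -60)
L(d) = 12 - 42*√3 (L(d) = -2*(-6 + 3*3^(3/2) + 12*√3) = -2*(-6 + 3*(3*√3) + 12*√3) = -2*(-6 + 9*√3 + 12*√3) = -2*(-6 + 21*√3) = 12 - 42*√3)
Q(N) = -60*N²
Q(-105)*L(-4) = (-60*(-105)²)*(12 - 42*√3) = (-60*11025)*(12 - 42*√3) = -661500*(12 - 42*√3) = -7938000 + 27783000*√3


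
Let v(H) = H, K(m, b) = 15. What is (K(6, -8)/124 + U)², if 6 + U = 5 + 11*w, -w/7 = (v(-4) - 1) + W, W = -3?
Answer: 5817875625/15376 ≈ 3.7837e+5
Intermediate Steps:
w = 56 (w = -7*((-4 - 1) - 3) = -7*(-5 - 3) = -7*(-8) = 56)
U = 615 (U = -6 + (5 + 11*56) = -6 + (5 + 616) = -6 + 621 = 615)
(K(6, -8)/124 + U)² = (15/124 + 615)² = (76275/124)² = 5817875625/15376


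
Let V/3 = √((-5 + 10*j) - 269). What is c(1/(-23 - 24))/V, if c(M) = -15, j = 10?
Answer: 5*I*√174/174 ≈ 0.37905*I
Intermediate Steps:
V = 3*I*√174 (V = 3*√((-5 + 10*10) - 269) = 3*√((-5 + 100) - 269) = 3*√(95 - 269) = 3*√(-174) = 3*(I*√174) = 3*I*√174 ≈ 39.573*I)
c(1/(-23 - 24))/V = -15*(-I*√174/522) = -(-5)*I*√174/174 = 5*I*√174/174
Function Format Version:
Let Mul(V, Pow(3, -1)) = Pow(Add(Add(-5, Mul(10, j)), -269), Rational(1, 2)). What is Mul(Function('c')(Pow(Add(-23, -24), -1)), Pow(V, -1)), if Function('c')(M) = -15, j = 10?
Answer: Mul(Rational(5, 174), I, Pow(174, Rational(1, 2))) ≈ Mul(0.37905, I)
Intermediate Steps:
V = Mul(3, I, Pow(174, Rational(1, 2))) (V = Mul(3, Pow(Add(Add(-5, Mul(10, 10)), -269), Rational(1, 2))) = Mul(3, Pow(Add(Add(-5, 100), -269), Rational(1, 2))) = Mul(3, Pow(Add(95, -269), Rational(1, 2))) = Mul(3, Pow(-174, Rational(1, 2))) = Mul(3, Mul(I, Pow(174, Rational(1, 2)))) = Mul(3, I, Pow(174, Rational(1, 2))) ≈ Mul(39.573, I))
Mul(Function('c')(Pow(Add(-23, -24), -1)), Pow(V, -1)) = Mul(-15, Pow(Mul(3, I, Pow(174, Rational(1, 2))), -1)) = Mul(-15, Mul(Rational(-1, 522), I, Pow(174, Rational(1, 2)))) = Mul(Rational(5, 174), I, Pow(174, Rational(1, 2)))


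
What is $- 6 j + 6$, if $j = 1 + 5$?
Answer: $-30$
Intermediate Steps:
$j = 6$
$- 6 j + 6 = \left(-6\right) 6 + 6 = -36 + 6 = -30$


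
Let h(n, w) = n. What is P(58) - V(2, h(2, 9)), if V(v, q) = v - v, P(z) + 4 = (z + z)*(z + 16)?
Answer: 8580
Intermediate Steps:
P(z) = -4 + 2*z*(16 + z) (P(z) = -4 + (z + z)*(z + 16) = -4 + (2*z)*(16 + z) = -4 + 2*z*(16 + z))
V(v, q) = 0
P(58) - V(2, h(2, 9)) = (-4 + 2*58² + 32*58) - 1*0 = (-4 + 2*3364 + 1856) + 0 = (-4 + 6728 + 1856) + 0 = 8580 + 0 = 8580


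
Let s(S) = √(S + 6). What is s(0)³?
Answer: 6*√6 ≈ 14.697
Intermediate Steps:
s(S) = √(6 + S)
s(0)³ = (√(6 + 0))³ = (√6)³ = 6*√6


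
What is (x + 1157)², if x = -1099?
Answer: 3364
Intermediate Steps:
(x + 1157)² = (-1099 + 1157)² = 58² = 3364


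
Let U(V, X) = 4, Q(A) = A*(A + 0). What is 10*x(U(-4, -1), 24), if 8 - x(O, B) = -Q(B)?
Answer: 5840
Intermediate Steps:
Q(A) = A² (Q(A) = A*A = A²)
x(O, B) = 8 + B² (x(O, B) = 8 - (-1)*B² = 8 + B²)
10*x(U(-4, -1), 24) = 10*(8 + 24²) = 10*(8 + 576) = 10*584 = 5840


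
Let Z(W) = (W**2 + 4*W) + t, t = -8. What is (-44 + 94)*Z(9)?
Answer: 5450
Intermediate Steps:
Z(W) = -8 + W**2 + 4*W (Z(W) = (W**2 + 4*W) - 8 = -8 + W**2 + 4*W)
(-44 + 94)*Z(9) = (-44 + 94)*(-8 + 9**2 + 4*9) = 50*(-8 + 81 + 36) = 50*109 = 5450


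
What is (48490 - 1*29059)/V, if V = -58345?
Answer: -19431/58345 ≈ -0.33304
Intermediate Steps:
(48490 - 1*29059)/V = (48490 - 1*29059)/(-58345) = (48490 - 29059)*(-1/58345) = 19431*(-1/58345) = -19431/58345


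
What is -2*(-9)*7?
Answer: 126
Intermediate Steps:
-2*(-9)*7 = 18*7 = 126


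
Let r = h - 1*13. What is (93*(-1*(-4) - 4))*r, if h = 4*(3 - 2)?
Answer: 0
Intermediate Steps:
h = 4 (h = 4*1 = 4)
r = -9 (r = 4 - 1*13 = 4 - 13 = -9)
(93*(-1*(-4) - 4))*r = (93*(-1*(-4) - 4))*(-9) = (93*(4 - 4))*(-9) = (93*0)*(-9) = 0*(-9) = 0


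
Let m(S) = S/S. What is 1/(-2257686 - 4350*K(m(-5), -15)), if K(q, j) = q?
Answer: -1/2262036 ≈ -4.4208e-7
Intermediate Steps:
m(S) = 1
1/(-2257686 - 4350*K(m(-5), -15)) = 1/(-2257686 - 4350*1) = 1/(-2257686 - 4350) = 1/(-2262036) = -1/2262036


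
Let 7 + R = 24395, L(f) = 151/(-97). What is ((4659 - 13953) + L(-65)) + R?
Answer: 1463967/97 ≈ 15092.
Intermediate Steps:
L(f) = -151/97 (L(f) = 151*(-1/97) = -151/97)
R = 24388 (R = -7 + 24395 = 24388)
((4659 - 13953) + L(-65)) + R = ((4659 - 13953) - 151/97) + 24388 = (-9294 - 151/97) + 24388 = -901669/97 + 24388 = 1463967/97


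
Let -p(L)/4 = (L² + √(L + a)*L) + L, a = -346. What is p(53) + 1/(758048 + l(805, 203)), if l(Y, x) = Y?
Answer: -8687349143/758853 - 212*I*√293 ≈ -11448.0 - 3628.9*I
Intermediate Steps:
p(L) = -4*L - 4*L² - 4*L*√(-346 + L) (p(L) = -4*((L² + √(L - 346)*L) + L) = -4*((L² + √(-346 + L)*L) + L) = -4*((L² + L*√(-346 + L)) + L) = -4*(L + L² + L*√(-346 + L)) = -4*L - 4*L² - 4*L*√(-346 + L))
p(53) + 1/(758048 + l(805, 203)) = -4*53*(1 + 53 + √(-346 + 53)) + 1/(758048 + 805) = -4*53*(1 + 53 + √(-293)) + 1/758853 = -4*53*(1 + 53 + I*√293) + 1/758853 = -4*53*(54 + I*√293) + 1/758853 = (-11448 - 212*I*√293) + 1/758853 = -8687349143/758853 - 212*I*√293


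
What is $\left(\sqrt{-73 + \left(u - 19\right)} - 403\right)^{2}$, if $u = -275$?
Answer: $\left(403 - i \sqrt{367}\right)^{2} \approx 1.6204 \cdot 10^{5} - 15441.0 i$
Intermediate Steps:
$\left(\sqrt{-73 + \left(u - 19\right)} - 403\right)^{2} = \left(\sqrt{-73 - 294} - 403\right)^{2} = \left(\sqrt{-367} - 403\right)^{2} = \left(i \sqrt{367} - 403\right)^{2} = \left(-403 + i \sqrt{367}\right)^{2}$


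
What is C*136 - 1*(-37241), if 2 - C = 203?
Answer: 9905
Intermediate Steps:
C = -201 (C = 2 - 1*203 = 2 - 203 = -201)
C*136 - 1*(-37241) = -201*136 - 1*(-37241) = -27336 + 37241 = 9905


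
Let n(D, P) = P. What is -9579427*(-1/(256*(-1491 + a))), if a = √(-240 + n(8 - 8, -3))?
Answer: -4760975219/189723648 - 9579427*I*√3/63241216 ≈ -25.094 - 0.26236*I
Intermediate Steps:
a = 9*I*√3 (a = √(-240 - 3) = √(-243) = 9*I*√3 ≈ 15.588*I)
-9579427*(-1/(256*(-1491 + a))) = -9579427*(-1/(256*(-1491 + 9*I*√3))) = -9579427/(381696 - 2304*I*√3)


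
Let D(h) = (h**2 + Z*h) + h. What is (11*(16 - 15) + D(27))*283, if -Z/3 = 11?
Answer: -35092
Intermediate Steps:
Z = -33 (Z = -3*11 = -33)
D(h) = h**2 - 32*h (D(h) = (h**2 - 33*h) + h = h**2 - 32*h)
(11*(16 - 15) + D(27))*283 = (11*(16 - 15) + 27*(-32 + 27))*283 = (11*1 + 27*(-5))*283 = (11 - 135)*283 = -124*283 = -35092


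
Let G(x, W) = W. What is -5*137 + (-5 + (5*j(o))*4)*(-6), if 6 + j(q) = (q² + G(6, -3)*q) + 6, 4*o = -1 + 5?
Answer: -415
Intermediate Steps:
o = 1 (o = (-1 + 5)/4 = (¼)*4 = 1)
j(q) = q² - 3*q (j(q) = -6 + ((q² - 3*q) + 6) = -6 + (6 + q² - 3*q) = q² - 3*q)
-5*137 + (-5 + (5*j(o))*4)*(-6) = -5*137 + (-5 + (5*(1*(-3 + 1)))*4)*(-6) = -685 + (-5 + (5*(1*(-2)))*4)*(-6) = -685 + (-5 + (5*(-2))*4)*(-6) = -685 + (-5 - 10*4)*(-6) = -685 + (-5 - 40)*(-6) = -685 - 45*(-6) = -685 + 270 = -415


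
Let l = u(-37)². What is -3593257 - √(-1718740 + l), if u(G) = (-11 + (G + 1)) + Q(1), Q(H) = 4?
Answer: -3593257 - I*√1716891 ≈ -3.5933e+6 - 1310.3*I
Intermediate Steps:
u(G) = -6 + G (u(G) = (-11 + (G + 1)) + 4 = (-11 + (1 + G)) + 4 = (-10 + G) + 4 = -6 + G)
l = 1849 (l = (-6 - 37)² = (-43)² = 1849)
-3593257 - √(-1718740 + l) = -3593257 - √(-1718740 + 1849) = -3593257 - √(-1716891) = -3593257 - I*√1716891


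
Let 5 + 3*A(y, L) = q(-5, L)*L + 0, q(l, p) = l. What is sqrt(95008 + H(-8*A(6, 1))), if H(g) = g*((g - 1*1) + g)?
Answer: 4*sqrt(54227)/3 ≈ 310.49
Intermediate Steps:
A(y, L) = -5/3 - 5*L/3 (A(y, L) = -5/3 + (-5*L + 0)/3 = -5/3 + (-5*L)/3 = -5/3 - 5*L/3)
H(g) = g*(-1 + 2*g) (H(g) = g*((g - 1) + g) = g*((-1 + g) + g) = g*(-1 + 2*g))
sqrt(95008 + H(-8*A(6, 1))) = sqrt(95008 + (-8*(-5/3 - 5/3*1))*(-1 + 2*(-8*(-5/3 - 5/3*1)))) = sqrt(95008 + (-8*(-5/3 - 5/3))*(-1 + 2*(-8*(-5/3 - 5/3)))) = sqrt(95008 + (-8*(-10/3))*(-1 + 2*(-8*(-10/3)))) = sqrt(95008 + 80*(-1 + 2*(80/3))/3) = sqrt(95008 + 80*(-1 + 160/3)/3) = sqrt(95008 + (80/3)*(157/3)) = sqrt(95008 + 12560/9) = sqrt(867632/9) = 4*sqrt(54227)/3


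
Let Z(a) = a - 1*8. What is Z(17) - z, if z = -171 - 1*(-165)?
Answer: 15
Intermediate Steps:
z = -6 (z = -171 + 165 = -6)
Z(a) = -8 + a (Z(a) = a - 8 = -8 + a)
Z(17) - z = (-8 + 17) - 1*(-6) = 9 + 6 = 15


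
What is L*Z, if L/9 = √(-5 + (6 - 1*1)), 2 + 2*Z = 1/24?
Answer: 0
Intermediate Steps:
Z = -47/48 (Z = -1 + (1/24)/2 = -1 + (1*(1/24))/2 = -1 + (½)*(1/24) = -1 + 1/48 = -47/48 ≈ -0.97917)
L = 0 (L = 9*√(-5 + (6 - 1*1)) = 9*√(-5 + (6 - 1)) = 9*√(-5 + 5) = 9*√0 = 9*0 = 0)
L*Z = 0*(-47/48) = 0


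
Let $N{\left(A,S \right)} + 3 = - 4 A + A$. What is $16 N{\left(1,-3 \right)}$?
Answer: $-96$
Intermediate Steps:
$N{\left(A,S \right)} = -3 - 3 A$ ($N{\left(A,S \right)} = -3 + \left(- 4 A + A\right) = -3 - 3 A$)
$16 N{\left(1,-3 \right)} = 16 \left(-3 - 3\right) = 16 \left(-6\right) = -96$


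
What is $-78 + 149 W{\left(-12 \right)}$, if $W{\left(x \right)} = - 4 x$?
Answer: $7074$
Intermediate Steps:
$-78 + 149 W{\left(-12 \right)} = -78 + 149 \left(\left(-4\right) \left(-12\right)\right) = -78 + 149 \cdot 48 = -78 + 7152 = 7074$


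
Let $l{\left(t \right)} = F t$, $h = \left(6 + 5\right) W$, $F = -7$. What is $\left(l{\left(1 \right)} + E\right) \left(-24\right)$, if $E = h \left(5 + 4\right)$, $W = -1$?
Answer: $2544$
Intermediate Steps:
$h = -11$ ($h = \left(6 + 5\right) \left(-1\right) = 11 \left(-1\right) = -11$)
$l{\left(t \right)} = - 7 t$
$E = -99$ ($E = - 11 \left(5 + 4\right) = \left(-11\right) 9 = -99$)
$\left(l{\left(1 \right)} + E\right) \left(-24\right) = \left(\left(-7\right) 1 - 99\right) \left(-24\right) = \left(-7 - 99\right) \left(-24\right) = \left(-106\right) \left(-24\right) = 2544$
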